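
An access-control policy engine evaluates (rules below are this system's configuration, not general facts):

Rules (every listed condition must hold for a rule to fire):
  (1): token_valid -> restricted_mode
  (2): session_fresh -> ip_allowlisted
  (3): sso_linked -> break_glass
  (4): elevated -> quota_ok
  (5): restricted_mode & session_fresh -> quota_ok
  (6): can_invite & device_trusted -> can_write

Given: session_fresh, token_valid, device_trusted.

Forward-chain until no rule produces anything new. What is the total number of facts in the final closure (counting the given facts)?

6

[1] (1) [token_valid -> restricted_mode]; (2) [session_fresh -> ip_allowlisted]. ⇒ new: restricted_mode, ip_allowlisted.
[2] (5) [restricted_mode & session_fresh -> quota_ok]. ⇒ new: quota_ok.
Closure: {device_trusted, ip_allowlisted, quota_ok, restricted_mode, session_fresh, token_valid} — 6 facts.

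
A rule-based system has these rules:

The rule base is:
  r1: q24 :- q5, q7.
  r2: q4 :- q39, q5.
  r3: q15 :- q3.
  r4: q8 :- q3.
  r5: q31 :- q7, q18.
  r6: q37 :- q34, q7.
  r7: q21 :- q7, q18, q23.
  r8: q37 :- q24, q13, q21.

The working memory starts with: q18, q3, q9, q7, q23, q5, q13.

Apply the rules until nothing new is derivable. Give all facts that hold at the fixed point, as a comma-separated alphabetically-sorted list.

q13, q15, q18, q21, q23, q24, q3, q31, q37, q5, q7, q8, q9

Round 1 fires r1, r3, r4, r5, r7, giving q24, q15, q8, q31, q21.
Round 2 fires r8, giving q37.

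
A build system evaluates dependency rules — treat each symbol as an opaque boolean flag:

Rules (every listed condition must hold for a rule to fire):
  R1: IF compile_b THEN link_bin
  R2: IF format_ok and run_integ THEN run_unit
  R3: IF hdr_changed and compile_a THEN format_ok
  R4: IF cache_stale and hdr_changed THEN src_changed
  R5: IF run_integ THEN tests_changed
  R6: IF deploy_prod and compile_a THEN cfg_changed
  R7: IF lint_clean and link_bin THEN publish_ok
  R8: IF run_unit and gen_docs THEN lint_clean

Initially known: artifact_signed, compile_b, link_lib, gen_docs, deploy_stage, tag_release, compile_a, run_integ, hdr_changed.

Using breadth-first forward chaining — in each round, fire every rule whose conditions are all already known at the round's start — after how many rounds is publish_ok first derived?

[1] R1 [IF compile_b THEN link_bin]; R3 [IF hdr_changed and compile_a THEN format_ok]; R5 [IF run_integ THEN tests_changed]. ⇒ new: link_bin, format_ok, tests_changed.
[2] R2 [IF format_ok and run_integ THEN run_unit]. ⇒ new: run_unit.
[3] R8 [IF run_unit and gen_docs THEN lint_clean]. ⇒ new: lint_clean.
[4] R7 [IF lint_clean and link_bin THEN publish_ok]. ⇒ new: publish_ok.
publish_ok first appears in round 4.

4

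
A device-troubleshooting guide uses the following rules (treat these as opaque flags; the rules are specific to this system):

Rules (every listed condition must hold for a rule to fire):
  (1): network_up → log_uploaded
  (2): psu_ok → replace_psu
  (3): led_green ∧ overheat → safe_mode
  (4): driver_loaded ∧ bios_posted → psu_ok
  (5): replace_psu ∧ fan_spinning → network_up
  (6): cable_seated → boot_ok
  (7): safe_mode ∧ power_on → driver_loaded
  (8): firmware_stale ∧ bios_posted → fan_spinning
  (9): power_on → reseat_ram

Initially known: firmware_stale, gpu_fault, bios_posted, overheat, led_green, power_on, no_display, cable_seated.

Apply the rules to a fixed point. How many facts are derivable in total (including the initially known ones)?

17

Round 1 — (3), (6), (8), (9), derive safe_mode, boot_ok, fan_spinning, reseat_ram.
Round 2 — (7), derive driver_loaded.
Round 3 — (4), derive psu_ok.
Round 4 — (2), derive replace_psu.
Round 5 — (5), derive network_up.
Round 6 — (1), derive log_uploaded.
Closure: {bios_posted, boot_ok, cable_seated, driver_loaded, fan_spinning, firmware_stale, gpu_fault, led_green, log_uploaded, network_up, no_display, overheat, power_on, psu_ok, replace_psu, reseat_ram, safe_mode} — 17 facts.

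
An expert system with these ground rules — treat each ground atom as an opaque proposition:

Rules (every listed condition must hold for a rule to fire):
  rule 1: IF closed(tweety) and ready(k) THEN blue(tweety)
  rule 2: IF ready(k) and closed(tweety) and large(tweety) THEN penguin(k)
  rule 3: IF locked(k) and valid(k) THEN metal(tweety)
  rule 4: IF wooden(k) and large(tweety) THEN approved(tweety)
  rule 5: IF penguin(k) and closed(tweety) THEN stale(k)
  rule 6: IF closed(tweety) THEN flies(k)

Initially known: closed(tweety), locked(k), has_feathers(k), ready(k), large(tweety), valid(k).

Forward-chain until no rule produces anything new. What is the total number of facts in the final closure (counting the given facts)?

Round 1 fires rule 1, rule 2, rule 3, rule 6, giving blue(tweety), penguin(k), metal(tweety), flies(k).
Round 2 fires rule 5, giving stale(k).
Closure: {blue(tweety), closed(tweety), flies(k), has_feathers(k), large(tweety), locked(k), metal(tweety), penguin(k), ready(k), stale(k), valid(k)} — 11 facts.

11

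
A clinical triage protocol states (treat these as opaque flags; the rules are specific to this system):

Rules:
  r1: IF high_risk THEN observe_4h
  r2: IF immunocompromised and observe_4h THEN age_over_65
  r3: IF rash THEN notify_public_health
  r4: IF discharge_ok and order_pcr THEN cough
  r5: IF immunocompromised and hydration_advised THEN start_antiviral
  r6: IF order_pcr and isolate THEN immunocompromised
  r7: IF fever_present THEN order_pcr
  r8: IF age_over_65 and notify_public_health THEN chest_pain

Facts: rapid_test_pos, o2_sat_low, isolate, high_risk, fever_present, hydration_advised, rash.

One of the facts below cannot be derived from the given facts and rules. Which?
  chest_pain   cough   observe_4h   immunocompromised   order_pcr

cough

[1] r1 [IF high_risk THEN observe_4h]; r3 [IF rash THEN notify_public_health]; r7 [IF fever_present THEN order_pcr]. ⇒ new: observe_4h, notify_public_health, order_pcr.
[2] r6 [IF order_pcr and isolate THEN immunocompromised]. ⇒ new: immunocompromised.
[3] r2 [IF immunocompromised and observe_4h THEN age_over_65]; r5 [IF immunocompromised and hydration_advised THEN start_antiviral]. ⇒ new: age_over_65, start_antiviral.
[4] r8 [IF age_over_65 and notify_public_health THEN chest_pain]. ⇒ new: chest_pain.
Derived: immunocompromised (round 2), order_pcr (round 1), chest_pain (round 4), observe_4h (round 1). cough never appears in any round.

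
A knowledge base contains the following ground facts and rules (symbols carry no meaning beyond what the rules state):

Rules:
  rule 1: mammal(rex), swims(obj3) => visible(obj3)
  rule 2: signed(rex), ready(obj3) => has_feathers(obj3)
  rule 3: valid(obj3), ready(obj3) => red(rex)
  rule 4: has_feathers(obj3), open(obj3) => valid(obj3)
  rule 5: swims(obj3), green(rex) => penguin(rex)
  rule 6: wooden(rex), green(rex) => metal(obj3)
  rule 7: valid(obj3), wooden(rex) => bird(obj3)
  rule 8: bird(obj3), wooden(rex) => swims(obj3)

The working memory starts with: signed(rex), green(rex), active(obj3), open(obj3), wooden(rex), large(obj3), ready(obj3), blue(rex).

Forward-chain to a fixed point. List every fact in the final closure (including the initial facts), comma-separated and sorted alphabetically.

Round 1 — rule 2, rule 6, derive has_feathers(obj3), metal(obj3).
Round 2 — rule 4, derive valid(obj3).
Round 3 — rule 3, rule 7, derive red(rex), bird(obj3).
Round 4 — rule 8, derive swims(obj3).
Round 5 — rule 5, derive penguin(rex).

active(obj3), bird(obj3), blue(rex), green(rex), has_feathers(obj3), large(obj3), metal(obj3), open(obj3), penguin(rex), ready(obj3), red(rex), signed(rex), swims(obj3), valid(obj3), wooden(rex)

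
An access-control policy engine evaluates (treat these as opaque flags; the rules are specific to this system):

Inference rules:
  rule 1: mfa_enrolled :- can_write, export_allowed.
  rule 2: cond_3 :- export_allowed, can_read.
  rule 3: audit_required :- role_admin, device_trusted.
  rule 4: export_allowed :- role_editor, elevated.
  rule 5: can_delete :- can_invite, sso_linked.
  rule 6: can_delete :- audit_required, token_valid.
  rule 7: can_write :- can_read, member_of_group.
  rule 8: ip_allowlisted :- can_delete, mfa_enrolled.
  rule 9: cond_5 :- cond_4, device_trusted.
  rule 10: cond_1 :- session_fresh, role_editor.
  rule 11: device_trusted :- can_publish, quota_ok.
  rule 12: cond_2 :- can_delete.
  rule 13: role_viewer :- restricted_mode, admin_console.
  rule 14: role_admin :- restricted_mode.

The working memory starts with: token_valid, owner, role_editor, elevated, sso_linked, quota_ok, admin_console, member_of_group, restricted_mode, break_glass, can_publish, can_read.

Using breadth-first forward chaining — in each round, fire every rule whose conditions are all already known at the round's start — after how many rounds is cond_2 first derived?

4

Round 1: rule 4 [export_allowed :- role_editor, elevated.]; rule 7 [can_write :- can_read, member_of_group.]; rule 11 [device_trusted :- can_publish, quota_ok.]; rule 13 [role_viewer :- restricted_mode, admin_console.]; rule 14 [role_admin :- restricted_mode.]. Adds export_allowed, can_write, device_trusted, role_viewer, role_admin.
Round 2: rule 1 [mfa_enrolled :- can_write, export_allowed.]; rule 2 [cond_3 :- export_allowed, can_read.]; rule 3 [audit_required :- role_admin, device_trusted.]. Adds mfa_enrolled, cond_3, audit_required.
Round 3: rule 6 [can_delete :- audit_required, token_valid.]. Adds can_delete.
Round 4: rule 8 [ip_allowlisted :- can_delete, mfa_enrolled.]; rule 12 [cond_2 :- can_delete.]. Adds ip_allowlisted, cond_2.
cond_2 first appears in round 4.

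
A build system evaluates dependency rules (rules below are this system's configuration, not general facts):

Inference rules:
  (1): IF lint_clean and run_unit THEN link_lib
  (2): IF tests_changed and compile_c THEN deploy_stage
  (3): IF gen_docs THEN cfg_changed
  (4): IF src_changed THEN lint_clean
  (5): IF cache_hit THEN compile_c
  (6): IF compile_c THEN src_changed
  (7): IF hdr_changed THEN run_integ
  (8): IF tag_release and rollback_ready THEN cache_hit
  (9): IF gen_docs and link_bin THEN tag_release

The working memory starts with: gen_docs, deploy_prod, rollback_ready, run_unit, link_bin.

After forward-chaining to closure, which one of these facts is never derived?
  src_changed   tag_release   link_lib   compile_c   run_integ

Round 1: (3) [IF gen_docs THEN cfg_changed]; (9) [IF gen_docs and link_bin THEN tag_release]. New: cfg_changed, tag_release.
Round 2: (8) [IF tag_release and rollback_ready THEN cache_hit]. New: cache_hit.
Round 3: (5) [IF cache_hit THEN compile_c]. New: compile_c.
Round 4: (6) [IF compile_c THEN src_changed]. New: src_changed.
Round 5: (4) [IF src_changed THEN lint_clean]. New: lint_clean.
Round 6: (1) [IF lint_clean and run_unit THEN link_lib]. New: link_lib.
Derived: tag_release (round 1), src_changed (round 4), compile_c (round 3), link_lib (round 6). run_integ never appears in any round.

run_integ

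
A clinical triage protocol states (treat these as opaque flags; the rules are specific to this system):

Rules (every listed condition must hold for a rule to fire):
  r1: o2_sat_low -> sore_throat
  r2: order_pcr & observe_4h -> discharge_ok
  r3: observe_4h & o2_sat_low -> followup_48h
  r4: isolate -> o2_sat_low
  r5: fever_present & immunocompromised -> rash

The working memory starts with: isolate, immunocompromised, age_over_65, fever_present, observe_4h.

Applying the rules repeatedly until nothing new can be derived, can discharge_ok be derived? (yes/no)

no

Round 1 fires r4, r5, giving o2_sat_low, rash.
Round 2 fires r1, r3, giving sore_throat, followup_48h.
Fixed point reached. discharge_ok is concluded only by r2; r2 needs order_pcr (never derived).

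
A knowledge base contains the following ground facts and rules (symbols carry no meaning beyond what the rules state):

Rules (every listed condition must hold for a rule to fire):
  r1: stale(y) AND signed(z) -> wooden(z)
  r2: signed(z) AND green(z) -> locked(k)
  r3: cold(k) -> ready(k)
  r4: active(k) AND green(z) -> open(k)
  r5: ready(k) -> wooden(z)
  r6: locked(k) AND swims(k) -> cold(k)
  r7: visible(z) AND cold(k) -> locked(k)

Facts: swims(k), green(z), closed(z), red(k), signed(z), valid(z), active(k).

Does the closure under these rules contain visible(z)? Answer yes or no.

no

Round 1 — r2, r4, derive locked(k), open(k).
Round 2 — r6, derive cold(k).
Round 3 — r3, derive ready(k).
Round 4 — r5, derive wooden(z).
Fixed point reached. No rule has visible(z) as a consequent, and it is not given.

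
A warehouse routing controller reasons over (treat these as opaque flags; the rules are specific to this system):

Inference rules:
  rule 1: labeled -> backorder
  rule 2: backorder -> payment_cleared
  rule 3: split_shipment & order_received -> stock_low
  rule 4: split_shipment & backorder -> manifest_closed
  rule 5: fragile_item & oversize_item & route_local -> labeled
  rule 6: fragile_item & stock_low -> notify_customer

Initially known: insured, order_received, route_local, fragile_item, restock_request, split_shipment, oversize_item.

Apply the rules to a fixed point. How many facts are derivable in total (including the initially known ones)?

Round 1 fires rule 3, rule 5, giving stock_low, labeled.
Round 2 fires rule 1, rule 6, giving backorder, notify_customer.
Round 3 fires rule 2, rule 4, giving payment_cleared, manifest_closed.
Closure: {backorder, fragile_item, insured, labeled, manifest_closed, notify_customer, order_received, oversize_item, payment_cleared, restock_request, route_local, split_shipment, stock_low} — 13 facts.

13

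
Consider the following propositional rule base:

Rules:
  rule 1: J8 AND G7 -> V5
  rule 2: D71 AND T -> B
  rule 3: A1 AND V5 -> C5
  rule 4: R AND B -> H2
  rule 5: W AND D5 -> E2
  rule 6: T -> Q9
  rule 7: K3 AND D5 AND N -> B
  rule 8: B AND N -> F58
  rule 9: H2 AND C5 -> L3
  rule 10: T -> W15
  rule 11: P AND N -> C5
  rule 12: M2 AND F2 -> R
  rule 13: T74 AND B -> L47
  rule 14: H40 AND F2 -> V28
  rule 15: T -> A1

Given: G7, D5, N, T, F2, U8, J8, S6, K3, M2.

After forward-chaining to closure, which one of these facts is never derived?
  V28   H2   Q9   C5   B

Round 1 — rule 1, rule 6, rule 7, rule 10, rule 12, rule 15, derive V5, Q9, B, W15, R, A1.
Round 2 — rule 3, rule 4, rule 8, derive C5, H2, F58.
Round 3 — rule 9, derive L3.
Derived: C5 (round 2), B (round 1), H2 (round 2), Q9 (round 1). V28 never appears in any round.

V28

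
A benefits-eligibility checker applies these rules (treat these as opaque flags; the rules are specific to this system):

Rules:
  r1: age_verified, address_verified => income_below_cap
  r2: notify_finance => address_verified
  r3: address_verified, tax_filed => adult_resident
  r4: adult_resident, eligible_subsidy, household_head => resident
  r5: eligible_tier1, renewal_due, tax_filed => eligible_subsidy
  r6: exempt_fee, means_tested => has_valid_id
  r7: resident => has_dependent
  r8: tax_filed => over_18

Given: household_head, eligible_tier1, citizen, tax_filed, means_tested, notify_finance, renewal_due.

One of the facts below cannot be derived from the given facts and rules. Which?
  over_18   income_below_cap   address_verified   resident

income_below_cap

Round 1: r2 [notify_finance => address_verified]; r5 [eligible_tier1, renewal_due, tax_filed => eligible_subsidy]; r8 [tax_filed => over_18]. New: address_verified, eligible_subsidy, over_18.
Round 2: r3 [address_verified, tax_filed => adult_resident]. New: adult_resident.
Round 3: r4 [adult_resident, eligible_subsidy, household_head => resident]. New: resident.
Round 4: r7 [resident => has_dependent]. New: has_dependent.
Derived: address_verified (round 1), resident (round 3), over_18 (round 1). income_below_cap never appears in any round.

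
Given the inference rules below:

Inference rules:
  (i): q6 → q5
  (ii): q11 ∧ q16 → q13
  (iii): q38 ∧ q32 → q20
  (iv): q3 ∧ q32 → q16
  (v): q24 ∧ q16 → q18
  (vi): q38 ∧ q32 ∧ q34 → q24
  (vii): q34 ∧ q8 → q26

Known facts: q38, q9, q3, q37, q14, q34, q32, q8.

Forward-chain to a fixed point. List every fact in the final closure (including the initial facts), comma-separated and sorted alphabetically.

Round 1 fires (iii), (iv), (vi), (vii), giving q20, q16, q24, q26.
Round 2 fires (v), giving q18.

q14, q16, q18, q20, q24, q26, q3, q32, q34, q37, q38, q8, q9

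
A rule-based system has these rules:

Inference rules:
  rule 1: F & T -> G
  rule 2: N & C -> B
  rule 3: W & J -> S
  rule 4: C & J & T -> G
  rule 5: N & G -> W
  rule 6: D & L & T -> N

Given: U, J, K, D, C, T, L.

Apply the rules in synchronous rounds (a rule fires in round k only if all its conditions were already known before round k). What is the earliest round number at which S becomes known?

Round 1 — rule 4, rule 6, derive G, N.
Round 2 — rule 2, rule 5, derive B, W.
Round 3 — rule 3, derive S.
S first appears in round 3.

3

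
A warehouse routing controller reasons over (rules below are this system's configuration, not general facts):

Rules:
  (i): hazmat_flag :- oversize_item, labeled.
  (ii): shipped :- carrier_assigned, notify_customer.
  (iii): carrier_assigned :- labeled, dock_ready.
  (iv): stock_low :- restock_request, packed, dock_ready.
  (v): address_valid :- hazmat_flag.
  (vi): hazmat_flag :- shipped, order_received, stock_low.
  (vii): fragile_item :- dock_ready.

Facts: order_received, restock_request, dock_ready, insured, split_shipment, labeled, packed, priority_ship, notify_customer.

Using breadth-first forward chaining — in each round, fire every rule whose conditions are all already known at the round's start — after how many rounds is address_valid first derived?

Round 1: (iii) [carrier_assigned :- labeled, dock_ready.]; (iv) [stock_low :- restock_request, packed, dock_ready.]; (vii) [fragile_item :- dock_ready.]. Adds carrier_assigned, stock_low, fragile_item.
Round 2: (ii) [shipped :- carrier_assigned, notify_customer.]. Adds shipped.
Round 3: (vi) [hazmat_flag :- shipped, order_received, stock_low.]. Adds hazmat_flag.
Round 4: (v) [address_valid :- hazmat_flag.]. Adds address_valid.
address_valid first appears in round 4.

4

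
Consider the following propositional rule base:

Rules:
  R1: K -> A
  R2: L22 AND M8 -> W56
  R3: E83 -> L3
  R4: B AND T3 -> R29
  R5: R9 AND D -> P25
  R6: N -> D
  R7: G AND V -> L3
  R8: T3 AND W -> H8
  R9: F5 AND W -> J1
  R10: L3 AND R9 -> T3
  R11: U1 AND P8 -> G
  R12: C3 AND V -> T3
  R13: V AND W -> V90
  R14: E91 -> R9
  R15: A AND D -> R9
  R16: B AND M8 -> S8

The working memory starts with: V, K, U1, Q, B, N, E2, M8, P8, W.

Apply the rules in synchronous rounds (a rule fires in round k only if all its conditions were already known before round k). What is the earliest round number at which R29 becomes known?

4

Round 1 fires R1, R6, R11, R13, R16, giving A, D, G, V90, S8.
Round 2 fires R7, R15, giving L3, R9.
Round 3 fires R5, R10, giving P25, T3.
Round 4 fires R4, R8, giving R29, H8.
R29 first appears in round 4.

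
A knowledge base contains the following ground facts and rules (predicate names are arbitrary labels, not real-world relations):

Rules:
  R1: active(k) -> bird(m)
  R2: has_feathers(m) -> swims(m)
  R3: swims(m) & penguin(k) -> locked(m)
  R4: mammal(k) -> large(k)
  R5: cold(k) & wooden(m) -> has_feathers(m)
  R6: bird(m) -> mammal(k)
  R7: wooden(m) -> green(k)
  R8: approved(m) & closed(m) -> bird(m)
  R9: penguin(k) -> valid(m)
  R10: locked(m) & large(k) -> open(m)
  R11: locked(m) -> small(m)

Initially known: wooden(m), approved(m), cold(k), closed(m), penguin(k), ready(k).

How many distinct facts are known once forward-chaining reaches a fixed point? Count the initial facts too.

16

[1] R5 [cold(k) & wooden(m) -> has_feathers(m)]; R7 [wooden(m) -> green(k)]; R8 [approved(m) & closed(m) -> bird(m)]; R9 [penguin(k) -> valid(m)]. ⇒ new: has_feathers(m), green(k), bird(m), valid(m).
[2] R2 [has_feathers(m) -> swims(m)]; R6 [bird(m) -> mammal(k)]. ⇒ new: swims(m), mammal(k).
[3] R3 [swims(m) & penguin(k) -> locked(m)]; R4 [mammal(k) -> large(k)]. ⇒ new: locked(m), large(k).
[4] R10 [locked(m) & large(k) -> open(m)]; R11 [locked(m) -> small(m)]. ⇒ new: open(m), small(m).
Closure: {approved(m), bird(m), closed(m), cold(k), green(k), has_feathers(m), large(k), locked(m), mammal(k), open(m), penguin(k), ready(k), small(m), swims(m), valid(m), wooden(m)} — 16 facts.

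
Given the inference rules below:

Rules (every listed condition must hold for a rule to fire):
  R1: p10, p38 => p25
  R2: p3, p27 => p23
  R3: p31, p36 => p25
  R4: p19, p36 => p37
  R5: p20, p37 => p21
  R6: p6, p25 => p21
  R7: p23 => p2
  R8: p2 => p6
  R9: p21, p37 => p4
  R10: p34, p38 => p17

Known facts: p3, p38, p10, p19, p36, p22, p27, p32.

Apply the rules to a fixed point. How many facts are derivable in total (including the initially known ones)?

15

Round 1 — R1, R2, R4, derive p25, p23, p37.
Round 2 — R7, derive p2.
Round 3 — R8, derive p6.
Round 4 — R6, derive p21.
Round 5 — R9, derive p4.
Closure: {p10, p19, p2, p21, p22, p23, p25, p27, p3, p32, p36, p37, p38, p4, p6} — 15 facts.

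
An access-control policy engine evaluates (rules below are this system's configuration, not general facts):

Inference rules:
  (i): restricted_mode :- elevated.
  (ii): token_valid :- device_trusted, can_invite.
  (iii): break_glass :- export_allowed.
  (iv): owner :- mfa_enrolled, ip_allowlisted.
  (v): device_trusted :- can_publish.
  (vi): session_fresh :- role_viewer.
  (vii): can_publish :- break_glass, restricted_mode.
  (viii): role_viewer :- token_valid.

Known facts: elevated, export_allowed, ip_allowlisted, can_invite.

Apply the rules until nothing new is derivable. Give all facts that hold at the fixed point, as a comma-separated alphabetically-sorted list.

break_glass, can_invite, can_publish, device_trusted, elevated, export_allowed, ip_allowlisted, restricted_mode, role_viewer, session_fresh, token_valid

Round 1 fires (i), (iii), giving restricted_mode, break_glass.
Round 2 fires (vii), giving can_publish.
Round 3 fires (v), giving device_trusted.
Round 4 fires (ii), giving token_valid.
Round 5 fires (viii), giving role_viewer.
Round 6 fires (vi), giving session_fresh.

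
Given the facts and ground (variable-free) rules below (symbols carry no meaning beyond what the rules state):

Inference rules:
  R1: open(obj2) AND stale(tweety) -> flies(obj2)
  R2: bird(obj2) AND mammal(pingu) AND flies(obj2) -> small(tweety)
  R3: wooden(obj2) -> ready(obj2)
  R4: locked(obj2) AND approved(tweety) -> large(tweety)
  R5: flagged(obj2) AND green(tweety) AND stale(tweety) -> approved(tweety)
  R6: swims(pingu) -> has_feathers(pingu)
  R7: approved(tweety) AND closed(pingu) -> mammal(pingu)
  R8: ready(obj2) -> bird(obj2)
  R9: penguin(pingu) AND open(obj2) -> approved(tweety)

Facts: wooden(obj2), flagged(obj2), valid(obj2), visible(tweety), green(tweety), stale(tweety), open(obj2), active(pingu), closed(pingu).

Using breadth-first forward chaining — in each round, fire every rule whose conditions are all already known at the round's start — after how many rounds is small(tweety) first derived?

3

Round 1 — R1, R3, R5, derive flies(obj2), ready(obj2), approved(tweety).
Round 2 — R7, R8, derive mammal(pingu), bird(obj2).
Round 3 — R2, derive small(tweety).
small(tweety) first appears in round 3.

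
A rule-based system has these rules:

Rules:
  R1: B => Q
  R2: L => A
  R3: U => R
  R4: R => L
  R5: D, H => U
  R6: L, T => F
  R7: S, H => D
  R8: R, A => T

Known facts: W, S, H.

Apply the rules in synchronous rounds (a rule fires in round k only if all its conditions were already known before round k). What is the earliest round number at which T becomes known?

Round 1 — R7, derive D.
Round 2 — R5, derive U.
Round 3 — R3, derive R.
Round 4 — R4, derive L.
Round 5 — R2, derive A.
Round 6 — R8, derive T.
T first appears in round 6.

6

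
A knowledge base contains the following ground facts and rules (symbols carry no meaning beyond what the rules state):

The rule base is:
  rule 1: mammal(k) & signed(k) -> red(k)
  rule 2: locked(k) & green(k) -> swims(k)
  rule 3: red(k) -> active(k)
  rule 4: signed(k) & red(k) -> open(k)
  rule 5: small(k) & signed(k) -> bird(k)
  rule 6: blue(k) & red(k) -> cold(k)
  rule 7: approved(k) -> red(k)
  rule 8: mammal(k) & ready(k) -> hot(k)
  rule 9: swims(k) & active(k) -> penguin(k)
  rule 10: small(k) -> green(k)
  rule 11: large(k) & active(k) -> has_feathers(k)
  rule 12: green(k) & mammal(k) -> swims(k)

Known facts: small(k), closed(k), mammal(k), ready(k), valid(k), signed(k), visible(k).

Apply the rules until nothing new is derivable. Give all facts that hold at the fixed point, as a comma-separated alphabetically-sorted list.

Round 1 fires rule 1, rule 5, rule 8, rule 10, giving red(k), bird(k), hot(k), green(k).
Round 2 fires rule 3, rule 4, rule 12, giving active(k), open(k), swims(k).
Round 3 fires rule 9, giving penguin(k).

active(k), bird(k), closed(k), green(k), hot(k), mammal(k), open(k), penguin(k), ready(k), red(k), signed(k), small(k), swims(k), valid(k), visible(k)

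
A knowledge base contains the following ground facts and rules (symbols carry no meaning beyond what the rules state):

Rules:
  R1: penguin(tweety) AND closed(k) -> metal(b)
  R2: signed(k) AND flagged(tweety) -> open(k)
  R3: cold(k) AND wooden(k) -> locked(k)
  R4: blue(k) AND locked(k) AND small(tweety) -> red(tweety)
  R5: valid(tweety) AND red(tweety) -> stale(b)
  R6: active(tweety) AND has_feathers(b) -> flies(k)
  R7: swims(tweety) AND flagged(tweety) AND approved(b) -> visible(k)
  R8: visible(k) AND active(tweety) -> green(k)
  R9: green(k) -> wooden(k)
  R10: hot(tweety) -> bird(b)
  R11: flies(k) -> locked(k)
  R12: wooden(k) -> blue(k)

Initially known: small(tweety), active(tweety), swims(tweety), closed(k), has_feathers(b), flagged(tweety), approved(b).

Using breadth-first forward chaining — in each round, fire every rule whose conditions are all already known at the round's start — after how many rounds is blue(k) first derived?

4

Round 1 fires R6, R7, giving flies(k), visible(k).
Round 2 fires R8, R11, giving green(k), locked(k).
Round 3 fires R9, giving wooden(k).
Round 4 fires R12, giving blue(k).
blue(k) first appears in round 4.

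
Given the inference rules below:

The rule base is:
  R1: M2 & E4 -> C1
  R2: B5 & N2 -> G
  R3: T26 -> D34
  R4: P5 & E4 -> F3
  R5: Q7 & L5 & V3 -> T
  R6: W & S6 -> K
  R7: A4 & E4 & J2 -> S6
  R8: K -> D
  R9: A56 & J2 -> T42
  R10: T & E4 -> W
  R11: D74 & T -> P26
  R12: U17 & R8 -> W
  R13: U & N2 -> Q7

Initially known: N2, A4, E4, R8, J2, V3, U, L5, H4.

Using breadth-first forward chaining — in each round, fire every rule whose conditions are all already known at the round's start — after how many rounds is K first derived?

Round 1 fires R7, R13, giving S6, Q7.
Round 2 fires R5, giving T.
Round 3 fires R10, giving W.
Round 4 fires R6, giving K.
K first appears in round 4.

4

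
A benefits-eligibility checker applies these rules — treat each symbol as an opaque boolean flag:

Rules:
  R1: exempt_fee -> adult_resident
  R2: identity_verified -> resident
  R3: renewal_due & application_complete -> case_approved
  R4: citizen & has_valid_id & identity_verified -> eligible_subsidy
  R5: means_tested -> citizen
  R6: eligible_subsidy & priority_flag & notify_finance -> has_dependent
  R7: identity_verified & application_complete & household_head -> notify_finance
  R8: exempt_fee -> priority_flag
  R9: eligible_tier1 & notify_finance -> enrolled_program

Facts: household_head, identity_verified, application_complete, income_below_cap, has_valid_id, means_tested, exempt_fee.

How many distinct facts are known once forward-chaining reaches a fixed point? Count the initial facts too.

[1] R1 [exempt_fee -> adult_resident]; R2 [identity_verified -> resident]; R5 [means_tested -> citizen]; R7 [identity_verified & application_complete & household_head -> notify_finance]; R8 [exempt_fee -> priority_flag]. ⇒ new: adult_resident, resident, citizen, notify_finance, priority_flag.
[2] R4 [citizen & has_valid_id & identity_verified -> eligible_subsidy]. ⇒ new: eligible_subsidy.
[3] R6 [eligible_subsidy & priority_flag & notify_finance -> has_dependent]. ⇒ new: has_dependent.
Closure: {adult_resident, application_complete, citizen, eligible_subsidy, exempt_fee, has_dependent, has_valid_id, household_head, identity_verified, income_below_cap, means_tested, notify_finance, priority_flag, resident} — 14 facts.

14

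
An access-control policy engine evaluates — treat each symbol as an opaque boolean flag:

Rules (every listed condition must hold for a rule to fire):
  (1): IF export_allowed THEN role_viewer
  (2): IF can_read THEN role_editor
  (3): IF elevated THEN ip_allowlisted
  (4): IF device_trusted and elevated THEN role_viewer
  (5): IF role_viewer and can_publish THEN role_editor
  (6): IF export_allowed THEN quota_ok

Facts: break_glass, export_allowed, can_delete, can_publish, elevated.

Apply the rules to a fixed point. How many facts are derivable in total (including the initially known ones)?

9

Round 1: (1) [IF export_allowed THEN role_viewer]; (3) [IF elevated THEN ip_allowlisted]; (6) [IF export_allowed THEN quota_ok]. Adds role_viewer, ip_allowlisted, quota_ok.
Round 2: (5) [IF role_viewer and can_publish THEN role_editor]. Adds role_editor.
Closure: {break_glass, can_delete, can_publish, elevated, export_allowed, ip_allowlisted, quota_ok, role_editor, role_viewer} — 9 facts.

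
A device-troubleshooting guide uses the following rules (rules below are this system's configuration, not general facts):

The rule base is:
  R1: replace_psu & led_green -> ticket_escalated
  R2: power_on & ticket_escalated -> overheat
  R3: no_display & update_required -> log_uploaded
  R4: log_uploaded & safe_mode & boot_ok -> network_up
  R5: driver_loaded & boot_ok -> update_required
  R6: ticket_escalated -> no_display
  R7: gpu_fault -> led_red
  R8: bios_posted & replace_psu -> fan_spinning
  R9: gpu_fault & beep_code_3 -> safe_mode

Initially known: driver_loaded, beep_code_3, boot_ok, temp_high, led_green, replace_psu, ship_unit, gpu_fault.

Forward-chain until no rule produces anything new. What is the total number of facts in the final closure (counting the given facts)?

15

[1] R1 [replace_psu & led_green -> ticket_escalated]; R5 [driver_loaded & boot_ok -> update_required]; R7 [gpu_fault -> led_red]; R9 [gpu_fault & beep_code_3 -> safe_mode]. ⇒ new: ticket_escalated, update_required, led_red, safe_mode.
[2] R6 [ticket_escalated -> no_display]. ⇒ new: no_display.
[3] R3 [no_display & update_required -> log_uploaded]. ⇒ new: log_uploaded.
[4] R4 [log_uploaded & safe_mode & boot_ok -> network_up]. ⇒ new: network_up.
Closure: {beep_code_3, boot_ok, driver_loaded, gpu_fault, led_green, led_red, log_uploaded, network_up, no_display, replace_psu, safe_mode, ship_unit, temp_high, ticket_escalated, update_required} — 15 facts.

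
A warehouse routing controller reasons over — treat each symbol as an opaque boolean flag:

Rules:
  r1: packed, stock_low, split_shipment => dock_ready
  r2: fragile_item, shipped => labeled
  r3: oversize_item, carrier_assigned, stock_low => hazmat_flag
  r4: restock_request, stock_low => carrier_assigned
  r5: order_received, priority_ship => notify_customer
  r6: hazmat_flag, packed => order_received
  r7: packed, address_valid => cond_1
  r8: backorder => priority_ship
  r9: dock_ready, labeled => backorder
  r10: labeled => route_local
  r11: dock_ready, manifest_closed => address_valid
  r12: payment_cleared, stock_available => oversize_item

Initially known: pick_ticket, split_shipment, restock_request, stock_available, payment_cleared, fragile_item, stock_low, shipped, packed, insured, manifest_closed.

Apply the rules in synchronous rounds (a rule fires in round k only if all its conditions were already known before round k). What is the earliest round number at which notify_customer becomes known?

4

[1] r1 [packed, stock_low, split_shipment => dock_ready]; r2 [fragile_item, shipped => labeled]; r4 [restock_request, stock_low => carrier_assigned]; r12 [payment_cleared, stock_available => oversize_item]. ⇒ new: dock_ready, labeled, carrier_assigned, oversize_item.
[2] r3 [oversize_item, carrier_assigned, stock_low => hazmat_flag]; r9 [dock_ready, labeled => backorder]; r10 [labeled => route_local]; r11 [dock_ready, manifest_closed => address_valid]. ⇒ new: hazmat_flag, backorder, route_local, address_valid.
[3] r6 [hazmat_flag, packed => order_received]; r7 [packed, address_valid => cond_1]; r8 [backorder => priority_ship]. ⇒ new: order_received, cond_1, priority_ship.
[4] r5 [order_received, priority_ship => notify_customer]. ⇒ new: notify_customer.
notify_customer first appears in round 4.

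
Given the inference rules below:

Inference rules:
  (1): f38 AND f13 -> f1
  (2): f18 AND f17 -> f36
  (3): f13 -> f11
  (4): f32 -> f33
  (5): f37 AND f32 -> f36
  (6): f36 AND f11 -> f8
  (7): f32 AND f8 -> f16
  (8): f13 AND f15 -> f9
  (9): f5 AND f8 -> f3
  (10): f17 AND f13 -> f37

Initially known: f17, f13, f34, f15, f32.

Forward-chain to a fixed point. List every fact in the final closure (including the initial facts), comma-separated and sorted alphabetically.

f11, f13, f15, f16, f17, f32, f33, f34, f36, f37, f8, f9

Round 1 fires (3), (4), (8), (10), giving f11, f33, f9, f37.
Round 2 fires (5), giving f36.
Round 3 fires (6), giving f8.
Round 4 fires (7), giving f16.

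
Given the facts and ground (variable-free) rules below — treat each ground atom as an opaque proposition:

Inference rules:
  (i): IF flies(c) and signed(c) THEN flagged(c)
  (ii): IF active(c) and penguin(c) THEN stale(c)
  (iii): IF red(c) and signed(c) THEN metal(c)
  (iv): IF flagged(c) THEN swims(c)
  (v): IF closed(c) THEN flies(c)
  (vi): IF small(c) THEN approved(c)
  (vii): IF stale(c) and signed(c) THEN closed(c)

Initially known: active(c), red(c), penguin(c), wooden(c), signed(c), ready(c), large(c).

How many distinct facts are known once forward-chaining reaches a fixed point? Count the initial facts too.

Round 1 fires (ii), (iii), giving stale(c), metal(c).
Round 2 fires (vii), giving closed(c).
Round 3 fires (v), giving flies(c).
Round 4 fires (i), giving flagged(c).
Round 5 fires (iv), giving swims(c).
Closure: {active(c), closed(c), flagged(c), flies(c), large(c), metal(c), penguin(c), ready(c), red(c), signed(c), stale(c), swims(c), wooden(c)} — 13 facts.

13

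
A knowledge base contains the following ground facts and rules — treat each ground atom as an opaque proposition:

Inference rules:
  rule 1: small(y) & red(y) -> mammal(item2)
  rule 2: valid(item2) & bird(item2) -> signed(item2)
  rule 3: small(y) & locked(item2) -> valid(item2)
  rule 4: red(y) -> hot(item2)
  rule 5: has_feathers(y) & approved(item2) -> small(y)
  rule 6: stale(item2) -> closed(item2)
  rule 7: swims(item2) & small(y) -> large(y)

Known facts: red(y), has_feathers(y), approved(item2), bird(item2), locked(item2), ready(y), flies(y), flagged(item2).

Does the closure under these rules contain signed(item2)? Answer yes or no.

yes

Round 1 — rule 4, rule 5, derive hot(item2), small(y).
Round 2 — rule 1, rule 3, derive mammal(item2), valid(item2).
Round 3 — rule 2, derive signed(item2).
signed(item2) appears in round 3, so it is derivable.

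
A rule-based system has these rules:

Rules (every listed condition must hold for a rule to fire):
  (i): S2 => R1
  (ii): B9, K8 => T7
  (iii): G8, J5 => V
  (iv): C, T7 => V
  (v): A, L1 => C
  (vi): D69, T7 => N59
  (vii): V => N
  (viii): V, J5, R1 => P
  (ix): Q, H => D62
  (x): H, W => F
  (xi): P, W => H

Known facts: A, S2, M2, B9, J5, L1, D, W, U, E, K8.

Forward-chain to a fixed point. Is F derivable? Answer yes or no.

yes

Round 1 fires (i), (ii), (v), giving R1, T7, C.
Round 2 fires (iv), giving V.
Round 3 fires (vii), (viii), giving N, P.
Round 4 fires (xi), giving H.
Round 5 fires (x), giving F.
F appears in round 5, so it is derivable.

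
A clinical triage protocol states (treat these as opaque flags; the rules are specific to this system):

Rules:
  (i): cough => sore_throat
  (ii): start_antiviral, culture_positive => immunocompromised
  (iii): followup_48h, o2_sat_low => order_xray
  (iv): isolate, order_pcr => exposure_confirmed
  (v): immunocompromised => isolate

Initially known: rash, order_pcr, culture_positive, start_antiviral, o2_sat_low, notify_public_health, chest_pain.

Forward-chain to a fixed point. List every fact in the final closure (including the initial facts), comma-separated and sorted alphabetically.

Round 1 fires (ii), giving immunocompromised.
Round 2 fires (v), giving isolate.
Round 3 fires (iv), giving exposure_confirmed.

chest_pain, culture_positive, exposure_confirmed, immunocompromised, isolate, notify_public_health, o2_sat_low, order_pcr, rash, start_antiviral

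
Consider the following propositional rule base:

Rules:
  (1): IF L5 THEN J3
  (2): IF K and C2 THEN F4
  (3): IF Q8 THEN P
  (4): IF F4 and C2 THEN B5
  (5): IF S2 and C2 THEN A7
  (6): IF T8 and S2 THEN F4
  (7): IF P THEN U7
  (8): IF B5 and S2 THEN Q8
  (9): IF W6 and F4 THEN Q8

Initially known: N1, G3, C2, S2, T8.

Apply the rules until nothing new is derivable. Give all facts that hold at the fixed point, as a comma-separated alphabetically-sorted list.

A7, B5, C2, F4, G3, N1, P, Q8, S2, T8, U7

Round 1 — (5), (6), derive A7, F4.
Round 2 — (4), derive B5.
Round 3 — (8), derive Q8.
Round 4 — (3), derive P.
Round 5 — (7), derive U7.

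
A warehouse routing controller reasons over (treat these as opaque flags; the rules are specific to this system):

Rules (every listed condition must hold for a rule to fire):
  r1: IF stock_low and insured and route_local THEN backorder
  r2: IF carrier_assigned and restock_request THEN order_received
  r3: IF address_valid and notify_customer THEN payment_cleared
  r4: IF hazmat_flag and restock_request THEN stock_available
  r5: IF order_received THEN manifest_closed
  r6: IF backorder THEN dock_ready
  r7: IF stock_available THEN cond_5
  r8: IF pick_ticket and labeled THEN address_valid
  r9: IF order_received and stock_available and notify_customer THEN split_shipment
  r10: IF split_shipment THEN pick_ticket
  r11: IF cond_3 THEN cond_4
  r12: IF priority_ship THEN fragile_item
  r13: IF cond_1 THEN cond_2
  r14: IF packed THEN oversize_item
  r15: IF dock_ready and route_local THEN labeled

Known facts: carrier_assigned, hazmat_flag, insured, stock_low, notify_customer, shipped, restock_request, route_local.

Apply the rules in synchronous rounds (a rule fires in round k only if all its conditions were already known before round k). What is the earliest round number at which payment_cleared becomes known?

5

Round 1 fires r1, r2, r4, giving backorder, order_received, stock_available.
Round 2 fires r5, r6, r7, r9, giving manifest_closed, dock_ready, cond_5, split_shipment.
Round 3 fires r10, r15, giving pick_ticket, labeled.
Round 4 fires r8, giving address_valid.
Round 5 fires r3, giving payment_cleared.
payment_cleared first appears in round 5.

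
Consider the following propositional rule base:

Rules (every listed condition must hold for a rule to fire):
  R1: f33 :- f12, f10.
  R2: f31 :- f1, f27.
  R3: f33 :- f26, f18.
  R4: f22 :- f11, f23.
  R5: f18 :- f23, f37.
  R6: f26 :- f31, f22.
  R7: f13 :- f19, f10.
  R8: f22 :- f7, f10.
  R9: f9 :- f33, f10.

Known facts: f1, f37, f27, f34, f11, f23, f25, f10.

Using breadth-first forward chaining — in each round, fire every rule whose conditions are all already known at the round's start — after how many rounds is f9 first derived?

Round 1 fires R2, R4, R5, giving f31, f22, f18.
Round 2 fires R6, giving f26.
Round 3 fires R3, giving f33.
Round 4 fires R9, giving f9.
f9 first appears in round 4.

4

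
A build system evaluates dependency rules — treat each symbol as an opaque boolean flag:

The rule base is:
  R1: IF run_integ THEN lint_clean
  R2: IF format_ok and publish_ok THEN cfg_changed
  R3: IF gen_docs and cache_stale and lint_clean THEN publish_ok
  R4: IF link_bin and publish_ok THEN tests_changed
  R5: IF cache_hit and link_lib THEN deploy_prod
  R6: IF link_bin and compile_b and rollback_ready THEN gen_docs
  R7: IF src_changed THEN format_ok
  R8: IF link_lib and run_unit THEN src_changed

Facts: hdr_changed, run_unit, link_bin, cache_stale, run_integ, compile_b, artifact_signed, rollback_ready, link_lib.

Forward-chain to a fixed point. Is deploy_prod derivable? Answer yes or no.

no

Round 1: R1 [IF run_integ THEN lint_clean]; R6 [IF link_bin and compile_b and rollback_ready THEN gen_docs]; R8 [IF link_lib and run_unit THEN src_changed]. New: lint_clean, gen_docs, src_changed.
Round 2: R3 [IF gen_docs and cache_stale and lint_clean THEN publish_ok]; R7 [IF src_changed THEN format_ok]. New: publish_ok, format_ok.
Round 3: R2 [IF format_ok and publish_ok THEN cfg_changed]; R4 [IF link_bin and publish_ok THEN tests_changed]. New: cfg_changed, tests_changed.
Fixed point reached. deploy_prod is concluded only by R5; R5 needs cache_hit (never derived).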